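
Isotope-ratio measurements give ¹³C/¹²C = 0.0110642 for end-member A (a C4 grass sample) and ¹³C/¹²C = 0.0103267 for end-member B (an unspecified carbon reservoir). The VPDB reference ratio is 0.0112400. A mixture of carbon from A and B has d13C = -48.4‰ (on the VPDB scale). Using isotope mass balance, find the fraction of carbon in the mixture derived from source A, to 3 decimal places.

0.501

δ_A = (0.0110642/0.0112400 − 1)×1000 = (0.984359 − 1)×1000 = -15.641‰
δ_B = (0.0103267/0.0112400 − 1)×1000 = (0.918746 − 1)×1000 = -81.254‰
f_A = (δ_mix − δ_B)/(δ_A − δ_B) = (-48.4 − (-81.254))/(-15.641 − (-81.254))
f_A = 32.854 / 65.614 = 0.5007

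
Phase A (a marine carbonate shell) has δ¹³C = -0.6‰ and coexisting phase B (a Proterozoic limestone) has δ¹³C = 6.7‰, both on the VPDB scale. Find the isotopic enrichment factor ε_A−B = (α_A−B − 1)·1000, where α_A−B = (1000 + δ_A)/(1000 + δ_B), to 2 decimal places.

α_A−B = (1000 + -0.6) / (1000 + 6.7) = 999.4 / 1006.7 = 0.992749
ε_A−B = (0.992749 − 1) × 1000 = -7.251‰
(The approximation ε ≈ δ_A − δ_B would give -7.3‰.)

-7.25‰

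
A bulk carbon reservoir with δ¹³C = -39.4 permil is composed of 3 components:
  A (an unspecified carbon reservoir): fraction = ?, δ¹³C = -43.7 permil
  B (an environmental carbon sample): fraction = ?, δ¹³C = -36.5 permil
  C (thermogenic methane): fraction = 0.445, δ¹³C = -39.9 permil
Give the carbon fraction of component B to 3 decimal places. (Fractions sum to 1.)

0.362

Let f_B and f_A be the unknown fractions; fractions sum to 1 so f_B + f_A = 0.555.
Mass balance: Σ fᵢ·δᵢ = δ_bulk ⇒ f_B·(-36.5) + f_A·(-43.7) = -39.4 − (-17.756) = -21.644
Substitute f_A = 0.555 − f_B:
f_B·(-36.5 − -43.7) = -21.644 − 0.555×(-43.7) = 2.609
f_B = 2.609 / 7.2 = 0.3624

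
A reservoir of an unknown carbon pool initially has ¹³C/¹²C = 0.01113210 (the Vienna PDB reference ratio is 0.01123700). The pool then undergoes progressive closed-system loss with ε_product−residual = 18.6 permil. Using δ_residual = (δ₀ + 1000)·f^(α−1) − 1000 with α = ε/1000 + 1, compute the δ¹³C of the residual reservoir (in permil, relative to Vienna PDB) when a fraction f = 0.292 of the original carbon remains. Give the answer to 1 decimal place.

δ₀ = (0.01113210/0.01123700 − 1)×1000 = (0.990665 − 1)×1000 = -9.335 permil
α − 1 = ε/1000 = 0.0186
f^(α−1) = 0.292^(0.0186) = 0.977364
δ_res = (-9.335 + 1000) × 0.977364 − 1000 = 968.240 − 1000 = -31.76 permil

-31.8 permil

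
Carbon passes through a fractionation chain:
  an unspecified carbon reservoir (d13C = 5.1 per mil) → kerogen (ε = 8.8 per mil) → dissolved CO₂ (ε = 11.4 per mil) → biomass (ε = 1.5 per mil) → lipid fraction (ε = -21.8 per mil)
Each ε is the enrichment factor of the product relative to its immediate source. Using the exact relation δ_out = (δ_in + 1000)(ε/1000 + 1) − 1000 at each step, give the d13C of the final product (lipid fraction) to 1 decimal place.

step 1: δ = (5.10 + 1000)·(8.8/1000 + 1) − 1000 = 13.94 per mil
step 2: δ = (13.94 + 1000)·(11.4/1000 + 1) − 1000 = 25.50 per mil
step 3: δ = (25.50 + 1000)·(1.5/1000 + 1) − 1000 = 27.04 per mil
step 4: δ = (27.04 + 1000)·(-21.8/1000 + 1) − 1000 = 4.65 per mil

4.7 per mil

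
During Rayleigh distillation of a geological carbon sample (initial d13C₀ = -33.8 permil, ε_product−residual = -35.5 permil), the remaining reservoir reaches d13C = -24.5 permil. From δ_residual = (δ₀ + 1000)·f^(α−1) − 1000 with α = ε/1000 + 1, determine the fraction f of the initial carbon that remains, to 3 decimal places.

0.764

α − 1 = ε/1000 = -0.0355
(δ_res + 1000)/(δ₀ + 1000) = (-24.5 + 1000)/(-33.8 + 1000) = 975.5/966.2 = 1.009625
f = 1.009625^(1/-0.0355) = exp(ln(1.009625)/-0.0355) = exp(0.00958/-0.0355)
f = exp(-0.2698) = 0.7635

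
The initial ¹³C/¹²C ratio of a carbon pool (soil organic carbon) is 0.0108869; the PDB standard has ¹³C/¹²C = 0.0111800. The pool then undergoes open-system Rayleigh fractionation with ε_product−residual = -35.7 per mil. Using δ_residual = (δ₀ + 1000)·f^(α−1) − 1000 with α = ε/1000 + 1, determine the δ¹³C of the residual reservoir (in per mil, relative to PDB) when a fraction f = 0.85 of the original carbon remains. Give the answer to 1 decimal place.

δ₀ = (0.0108869/0.0111800 − 1)×1000 = (0.973784 − 1)×1000 = -26.216 per mil
α − 1 = ε/1000 = -0.0357
f^(α−1) = 0.85^(-0.0357) = 1.005819
δ_res = (-26.216 + 1000) × 1.005819 − 1000 = 979.450 − 1000 = -20.55 per mil

-20.6 per mil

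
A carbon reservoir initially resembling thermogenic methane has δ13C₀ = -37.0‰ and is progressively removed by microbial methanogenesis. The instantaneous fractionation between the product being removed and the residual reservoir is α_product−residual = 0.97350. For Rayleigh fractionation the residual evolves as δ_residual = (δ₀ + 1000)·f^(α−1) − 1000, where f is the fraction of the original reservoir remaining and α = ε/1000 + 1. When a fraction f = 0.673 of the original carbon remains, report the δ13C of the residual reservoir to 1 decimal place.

-26.8‰

Rayleigh residual: δ_res = (δ₀ + 1000)·f^(α−1) − 1000
α − 1 = -0.02650
f^(α−1) = 0.673^(-0.02650) = 1.010550
δ_res = (-37.0 + 1000) × 1.010550 − 1000 = 973.159 − 1000 = -26.84‰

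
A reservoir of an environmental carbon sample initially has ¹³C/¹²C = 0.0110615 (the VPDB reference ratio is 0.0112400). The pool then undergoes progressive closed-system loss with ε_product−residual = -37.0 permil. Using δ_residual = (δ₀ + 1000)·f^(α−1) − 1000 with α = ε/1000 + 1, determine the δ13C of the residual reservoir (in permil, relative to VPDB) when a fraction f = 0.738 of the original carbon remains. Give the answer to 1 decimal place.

-4.8 permil

δ₀ = (0.0110615/0.0112400 − 1)×1000 = (0.984119 − 1)×1000 = -15.881 permil
α − 1 = ε/1000 = -0.0370
f^(α−1) = 0.738^(-0.0370) = 1.011304
δ_res = (-15.881 + 1000) × 1.011304 − 1000 = 995.244 − 1000 = -4.76 permil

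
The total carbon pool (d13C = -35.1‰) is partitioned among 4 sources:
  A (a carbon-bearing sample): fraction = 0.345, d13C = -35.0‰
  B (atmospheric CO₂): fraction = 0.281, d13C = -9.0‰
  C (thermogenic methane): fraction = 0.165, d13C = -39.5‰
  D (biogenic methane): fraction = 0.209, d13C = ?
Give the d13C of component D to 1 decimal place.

-66.9‰

Isotope mass balance: δ_bulk = Σ fᵢ·δᵢ.
-35.1 = 0.345×(-35.0) + 0.281×(-9.0) + 0.165×(-39.5) + 0.209×δ_D
0.209·δ_D = -35.1 − (-21.122) = -13.979
δ_D = -13.979 / 0.209 = -66.88‰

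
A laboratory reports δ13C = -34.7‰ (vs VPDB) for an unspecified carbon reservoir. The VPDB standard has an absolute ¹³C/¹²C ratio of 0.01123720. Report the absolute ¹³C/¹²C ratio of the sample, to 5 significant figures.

0.010847

R_sample = R_standard × (δ13C/1000 + 1)
R_sample = 0.01123720 × (-34.7/1000 + 1) = 0.01123720 × 0.965300
R_sample = 0.0108473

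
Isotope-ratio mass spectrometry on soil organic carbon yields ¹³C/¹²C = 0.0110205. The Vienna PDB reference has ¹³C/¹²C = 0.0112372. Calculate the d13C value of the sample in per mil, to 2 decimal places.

d13C = (R_sample / R_standard − 1) × 1000
R_sample / R_standard = 0.0110205 / 0.0112372 = 0.980716
d13C = (0.980716 − 1) × 1000 = -19.284 per mil

-19.28 per mil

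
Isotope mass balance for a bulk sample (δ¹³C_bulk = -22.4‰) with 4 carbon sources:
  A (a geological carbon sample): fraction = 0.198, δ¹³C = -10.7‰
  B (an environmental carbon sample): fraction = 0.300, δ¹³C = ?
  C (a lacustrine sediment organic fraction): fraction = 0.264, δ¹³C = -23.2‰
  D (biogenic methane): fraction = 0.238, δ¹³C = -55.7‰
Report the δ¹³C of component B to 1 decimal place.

Isotope mass balance: δ_bulk = Σ fᵢ·δᵢ.
-22.4 = 0.198×(-10.7) + 0.300×δ_B + 0.264×(-23.2) + 0.238×(-55.7)
0.300·δ_B = -22.4 − (-21.500) = -0.900
δ_B = -0.900 / 0.300 = -3.00‰

-3.0‰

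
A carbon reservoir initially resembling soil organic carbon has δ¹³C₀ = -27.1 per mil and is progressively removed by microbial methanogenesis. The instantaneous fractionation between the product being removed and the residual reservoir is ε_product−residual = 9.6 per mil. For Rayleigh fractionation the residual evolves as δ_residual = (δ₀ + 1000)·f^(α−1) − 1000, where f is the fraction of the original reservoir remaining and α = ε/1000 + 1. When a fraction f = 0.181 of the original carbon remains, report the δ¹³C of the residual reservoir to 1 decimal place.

Rayleigh residual: δ_res = (δ₀ + 1000)·f^(α−1) − 1000
α = ε/1000 + 1 = 1.00960, so α − 1 = 0.00960
f^(α−1) = 0.181^(0.00960) = 0.983725
δ_res = (-27.1 + 1000) × 0.983725 − 1000 = 957.066 − 1000 = -42.93 per mil

-42.9 per mil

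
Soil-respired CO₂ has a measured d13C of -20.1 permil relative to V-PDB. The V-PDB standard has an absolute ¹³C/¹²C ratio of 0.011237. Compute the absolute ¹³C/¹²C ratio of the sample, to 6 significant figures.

R_sample = R_standard × (d13C/1000 + 1)
R_sample = 0.011237 × (-20.1/1000 + 1) = 0.011237 × 0.979900
R_sample = 0.0110111

0.0110111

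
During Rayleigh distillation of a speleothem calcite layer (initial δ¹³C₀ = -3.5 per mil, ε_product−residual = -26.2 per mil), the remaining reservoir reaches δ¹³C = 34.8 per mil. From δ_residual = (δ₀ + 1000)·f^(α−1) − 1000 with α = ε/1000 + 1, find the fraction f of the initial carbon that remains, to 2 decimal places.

α − 1 = ε/1000 = -0.0262
(δ_res + 1000)/(δ₀ + 1000) = (34.8 + 1000)/(-3.5 + 1000) = 1034.8/996.5 = 1.038435
f = 1.038435^(1/-0.0262) = exp(ln(1.038435)/-0.0262) = exp(0.03771/-0.0262)
f = exp(-1.4395) = 0.2371

0.24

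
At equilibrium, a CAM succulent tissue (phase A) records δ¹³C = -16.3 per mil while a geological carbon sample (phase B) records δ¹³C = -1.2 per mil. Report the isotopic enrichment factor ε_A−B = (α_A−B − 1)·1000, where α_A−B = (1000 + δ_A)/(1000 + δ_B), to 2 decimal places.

-15.12 per mil

α_A−B = (1000 + -16.3) / (1000 + -1.2) = 983.7 / 998.8 = 0.984882
ε_A−B = (0.984882 − 1) × 1000 = -15.118 per mil
(The approximation ε ≈ δ_A − δ_B would give -15.1 per mil.)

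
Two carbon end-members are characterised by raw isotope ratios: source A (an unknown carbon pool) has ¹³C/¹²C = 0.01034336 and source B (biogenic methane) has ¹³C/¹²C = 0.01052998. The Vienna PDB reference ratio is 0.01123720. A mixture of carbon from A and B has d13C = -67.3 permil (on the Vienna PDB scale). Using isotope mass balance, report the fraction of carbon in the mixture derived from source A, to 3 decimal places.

0.263

δ_A = (0.01034336/0.01123720 − 1)×1000 = (0.920457 − 1)×1000 = -79.543 permil
δ_B = (0.01052998/0.01123720 − 1)×1000 = (0.937064 − 1)×1000 = -62.936 permil
f_A = (δ_mix − δ_B)/(δ_A − δ_B) = (-67.3 − (-62.936))/(-79.543 − (-62.936))
f_A = -4.364 / -16.607 = 0.2628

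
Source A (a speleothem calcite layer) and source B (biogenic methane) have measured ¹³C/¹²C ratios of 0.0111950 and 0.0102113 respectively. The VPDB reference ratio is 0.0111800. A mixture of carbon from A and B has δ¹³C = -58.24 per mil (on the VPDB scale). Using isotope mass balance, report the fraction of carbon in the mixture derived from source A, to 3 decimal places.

0.323

δ_A = (0.0111950/0.0111800 − 1)×1000 = (1.001342 − 1)×1000 = 1.342 per mil
δ_B = (0.0102113/0.0111800 − 1)×1000 = (0.913354 − 1)×1000 = -86.646 per mil
f_A = (δ_mix − δ_B)/(δ_A − δ_B) = (-58.24 − (-86.646))/(1.342 − (-86.646))
f_A = 28.406 / 87.987 = 0.3228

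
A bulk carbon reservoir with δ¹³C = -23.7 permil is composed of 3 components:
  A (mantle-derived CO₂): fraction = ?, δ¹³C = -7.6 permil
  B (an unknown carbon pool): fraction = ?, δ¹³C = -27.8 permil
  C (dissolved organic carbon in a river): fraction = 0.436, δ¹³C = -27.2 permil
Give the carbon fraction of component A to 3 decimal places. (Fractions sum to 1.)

0.190

Let f_A and f_B be the unknown fractions; fractions sum to 1 so f_A + f_B = 0.564.
Mass balance: Σ fᵢ·δᵢ = δ_bulk ⇒ f_A·(-7.6) + f_B·(-27.8) = -23.7 − (-11.859) = -11.841
Substitute f_B = 0.564 − f_A:
f_A·(-7.6 − -27.8) = -11.841 − 0.564×(-27.8) = 3.838
f_A = 3.838 / 20.2 = 0.1900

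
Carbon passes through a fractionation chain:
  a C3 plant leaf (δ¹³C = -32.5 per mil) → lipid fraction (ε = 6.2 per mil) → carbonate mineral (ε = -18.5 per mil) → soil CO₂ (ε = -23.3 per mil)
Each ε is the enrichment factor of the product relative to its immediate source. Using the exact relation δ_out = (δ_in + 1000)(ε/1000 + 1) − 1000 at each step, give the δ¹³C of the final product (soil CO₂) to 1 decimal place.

-66.8 per mil

step 1: δ = (-32.50 + 1000)·(6.2/1000 + 1) − 1000 = -26.50 per mil
step 2: δ = (-26.50 + 1000)·(-18.5/1000 + 1) − 1000 = -44.51 per mil
step 3: δ = (-44.51 + 1000)·(-23.3/1000 + 1) − 1000 = -66.77 per mil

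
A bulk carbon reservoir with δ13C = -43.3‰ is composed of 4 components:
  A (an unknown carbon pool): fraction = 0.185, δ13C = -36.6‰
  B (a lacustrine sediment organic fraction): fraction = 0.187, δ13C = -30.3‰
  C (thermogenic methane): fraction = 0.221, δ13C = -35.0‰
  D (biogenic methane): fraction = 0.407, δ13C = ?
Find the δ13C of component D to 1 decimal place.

-56.8‰

Isotope mass balance: δ_bulk = Σ fᵢ·δᵢ.
-43.3 = 0.185×(-36.6) + 0.187×(-30.3) + 0.221×(-35.0) + 0.407×δ_D
0.407·δ_D = -43.3 − (-20.172) = -23.128
δ_D = -23.128 / 0.407 = -56.83‰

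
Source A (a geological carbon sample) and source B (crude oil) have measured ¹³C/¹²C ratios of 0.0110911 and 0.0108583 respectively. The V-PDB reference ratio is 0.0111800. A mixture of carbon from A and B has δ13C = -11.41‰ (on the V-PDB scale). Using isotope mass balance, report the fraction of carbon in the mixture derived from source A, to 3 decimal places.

0.834

δ_A = (0.0110911/0.0111800 − 1)×1000 = (0.992048 − 1)×1000 = -7.952‰
δ_B = (0.0108583/0.0111800 − 1)×1000 = (0.971225 − 1)×1000 = -28.775‰
f_A = (δ_mix − δ_B)/(δ_A − δ_B) = (-11.41 − (-28.775))/(-7.952 − (-28.775))
f_A = 17.365 / 20.823 = 0.8339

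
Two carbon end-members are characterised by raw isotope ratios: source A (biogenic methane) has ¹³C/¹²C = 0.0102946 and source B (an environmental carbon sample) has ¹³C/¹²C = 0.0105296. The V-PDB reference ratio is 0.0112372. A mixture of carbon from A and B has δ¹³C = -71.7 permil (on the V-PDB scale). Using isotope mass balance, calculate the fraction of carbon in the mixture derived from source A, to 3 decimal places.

δ_A = (0.0102946/0.0112372 − 1)×1000 = (0.916118 − 1)×1000 = -83.882 permil
δ_B = (0.0105296/0.0112372 − 1)×1000 = (0.937031 − 1)×1000 = -62.969 permil
f_A = (δ_mix − δ_B)/(δ_A − δ_B) = (-71.7 − (-62.969))/(-83.882 − (-62.969))
f_A = -8.731 / -20.913 = 0.4175

0.417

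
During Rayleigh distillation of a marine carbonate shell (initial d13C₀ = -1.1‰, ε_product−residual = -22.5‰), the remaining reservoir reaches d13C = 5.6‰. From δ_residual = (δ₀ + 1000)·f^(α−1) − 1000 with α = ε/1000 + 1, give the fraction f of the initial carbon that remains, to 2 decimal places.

0.74

α − 1 = ε/1000 = -0.0225
(δ_res + 1000)/(δ₀ + 1000) = (5.6 + 1000)/(-1.1 + 1000) = 1005.6/998.9 = 1.006707
f = 1.006707^(1/-0.0225) = exp(ln(1.006707)/-0.0225) = exp(0.00668/-0.0225)
f = exp(-0.2971) = 0.7430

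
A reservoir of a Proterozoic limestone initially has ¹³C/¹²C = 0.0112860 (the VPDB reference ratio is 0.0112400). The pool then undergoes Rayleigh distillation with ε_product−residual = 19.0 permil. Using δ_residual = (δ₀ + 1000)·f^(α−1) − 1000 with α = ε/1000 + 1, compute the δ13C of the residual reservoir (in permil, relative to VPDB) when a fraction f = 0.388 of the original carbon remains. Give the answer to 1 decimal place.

δ₀ = (0.0112860/0.0112400 − 1)×1000 = (1.004093 − 1)×1000 = 4.093 permil
α − 1 = ε/1000 = 0.0190
f^(α−1) = 0.388^(0.0190) = 0.982173
δ_res = (4.093 + 1000) × 0.982173 − 1000 = 986.192 − 1000 = -13.81 permil

-13.8 permil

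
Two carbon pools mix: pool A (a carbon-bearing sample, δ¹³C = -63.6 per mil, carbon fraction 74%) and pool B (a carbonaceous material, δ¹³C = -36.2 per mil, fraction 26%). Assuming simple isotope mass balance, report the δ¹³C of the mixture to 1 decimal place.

δ_mix = f_A·δ_A + f_B·δ_B
δ_mix = 0.74 × (-63.6) + 0.26 × (-36.2)
δ_mix = -47.06 + -9.41 = -56.48 per mil

-56.5 per mil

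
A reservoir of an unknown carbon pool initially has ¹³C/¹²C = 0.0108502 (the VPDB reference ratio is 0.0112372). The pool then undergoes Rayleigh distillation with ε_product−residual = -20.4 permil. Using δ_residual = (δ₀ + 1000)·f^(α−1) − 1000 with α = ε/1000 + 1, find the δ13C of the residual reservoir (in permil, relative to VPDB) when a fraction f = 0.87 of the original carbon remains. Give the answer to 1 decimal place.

-31.7 permil

δ₀ = (0.0108502/0.0112372 − 1)×1000 = (0.965561 − 1)×1000 = -34.439 permil
α − 1 = ε/1000 = -0.0204
f^(α−1) = 0.87^(-0.0204) = 1.002845
δ_res = (-34.439 + 1000) × 1.002845 − 1000 = 968.308 − 1000 = -31.69 permil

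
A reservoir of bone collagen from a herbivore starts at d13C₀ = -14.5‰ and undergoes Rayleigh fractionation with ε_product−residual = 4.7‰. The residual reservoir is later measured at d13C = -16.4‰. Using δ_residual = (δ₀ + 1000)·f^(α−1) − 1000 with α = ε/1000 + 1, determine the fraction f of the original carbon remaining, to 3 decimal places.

0.663

α − 1 = ε/1000 = 0.0047
(δ_res + 1000)/(δ₀ + 1000) = (-16.4 + 1000)/(-14.5 + 1000) = 983.6/985.5 = 0.998072
f = 0.998072^(1/0.0047) = exp(ln(0.998072)/0.0047) = exp(-0.00193/0.0047)
f = exp(-0.4106) = 0.6633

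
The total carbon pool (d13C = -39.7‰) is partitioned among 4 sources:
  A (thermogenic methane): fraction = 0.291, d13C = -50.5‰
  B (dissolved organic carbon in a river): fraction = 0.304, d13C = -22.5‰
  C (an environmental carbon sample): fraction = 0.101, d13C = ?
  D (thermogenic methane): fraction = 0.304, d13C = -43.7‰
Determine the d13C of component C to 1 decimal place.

Isotope mass balance: δ_bulk = Σ fᵢ·δᵢ.
-39.7 = 0.291×(-50.5) + 0.304×(-22.5) + 0.101×δ_C + 0.304×(-43.7)
0.101·δ_C = -39.7 − (-34.820) = -4.880
δ_C = -4.880 / 0.101 = -48.31‰

-48.3‰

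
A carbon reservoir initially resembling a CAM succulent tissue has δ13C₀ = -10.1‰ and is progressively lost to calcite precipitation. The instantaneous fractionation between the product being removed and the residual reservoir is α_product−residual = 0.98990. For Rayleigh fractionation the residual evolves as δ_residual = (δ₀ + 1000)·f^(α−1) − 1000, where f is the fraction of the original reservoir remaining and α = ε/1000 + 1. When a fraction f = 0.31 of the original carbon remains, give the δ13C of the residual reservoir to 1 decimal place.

Rayleigh residual: δ_res = (δ₀ + 1000)·f^(α−1) − 1000
α − 1 = -0.01010
f^(α−1) = 0.31^(-0.01010) = 1.011899
δ_res = (-10.1 + 1000) × 1.011899 − 1000 = 1001.679 − 1000 = 1.68‰

1.7‰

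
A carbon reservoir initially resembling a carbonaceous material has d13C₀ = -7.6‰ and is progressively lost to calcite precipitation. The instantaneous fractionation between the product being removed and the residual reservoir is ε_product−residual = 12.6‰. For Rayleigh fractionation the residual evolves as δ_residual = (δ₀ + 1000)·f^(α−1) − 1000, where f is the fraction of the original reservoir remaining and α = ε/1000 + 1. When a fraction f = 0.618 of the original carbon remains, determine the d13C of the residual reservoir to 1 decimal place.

-13.6‰

Rayleigh residual: δ_res = (δ₀ + 1000)·f^(α−1) − 1000
α = ε/1000 + 1 = 1.01260, so α − 1 = 0.01260
f^(α−1) = 0.618^(0.01260) = 0.993954
δ_res = (-7.6 + 1000) × 0.993954 − 1000 = 986.400 − 1000 = -13.60‰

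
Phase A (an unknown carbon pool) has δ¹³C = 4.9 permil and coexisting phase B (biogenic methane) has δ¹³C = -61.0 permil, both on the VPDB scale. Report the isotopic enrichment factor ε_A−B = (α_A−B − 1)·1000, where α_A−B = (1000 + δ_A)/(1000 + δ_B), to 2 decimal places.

70.18 permil

α_A−B = (1000 + 4.9) / (1000 + -61.0) = 1004.9 / 939.0 = 1.070181
ε_A−B = (1.070181 − 1) × 1000 = 70.181 permil
(The approximation ε ≈ δ_A − δ_B would give 65.9 permil.)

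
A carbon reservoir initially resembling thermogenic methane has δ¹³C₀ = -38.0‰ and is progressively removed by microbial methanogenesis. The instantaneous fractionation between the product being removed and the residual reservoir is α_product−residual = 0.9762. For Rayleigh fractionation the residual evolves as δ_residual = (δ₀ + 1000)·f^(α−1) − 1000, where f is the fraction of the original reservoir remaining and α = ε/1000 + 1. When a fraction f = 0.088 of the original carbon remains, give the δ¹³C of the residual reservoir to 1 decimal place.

19.3‰

Rayleigh residual: δ_res = (δ₀ + 1000)·f^(α−1) − 1000
α − 1 = -0.02380
f^(α−1) = 0.088^(-0.02380) = 1.059550
δ_res = (-38.0 + 1000) × 1.059550 − 1000 = 1019.287 − 1000 = 19.29‰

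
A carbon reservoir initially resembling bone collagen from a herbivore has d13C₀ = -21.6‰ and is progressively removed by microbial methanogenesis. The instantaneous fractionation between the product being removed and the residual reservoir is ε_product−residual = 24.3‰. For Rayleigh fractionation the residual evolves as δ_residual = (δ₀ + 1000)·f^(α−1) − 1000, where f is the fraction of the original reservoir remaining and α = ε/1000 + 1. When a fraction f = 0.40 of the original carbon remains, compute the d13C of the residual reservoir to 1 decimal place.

-43.1‰

Rayleigh residual: δ_res = (δ₀ + 1000)·f^(α−1) − 1000
α = ε/1000 + 1 = 1.02430, so α − 1 = 0.02430
f^(α−1) = 0.40^(0.02430) = 0.977980
δ_res = (-21.6 + 1000) × 0.977980 − 1000 = 956.856 − 1000 = -43.14‰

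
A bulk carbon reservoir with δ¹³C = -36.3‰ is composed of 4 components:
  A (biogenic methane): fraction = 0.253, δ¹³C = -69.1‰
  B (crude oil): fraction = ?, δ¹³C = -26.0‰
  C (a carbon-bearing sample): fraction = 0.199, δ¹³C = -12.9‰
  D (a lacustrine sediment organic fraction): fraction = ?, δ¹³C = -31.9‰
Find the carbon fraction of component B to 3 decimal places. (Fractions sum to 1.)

0.209

Let f_B and f_D be the unknown fractions; fractions sum to 1 so f_B + f_D = 0.548.
Mass balance: Σ fᵢ·δᵢ = δ_bulk ⇒ f_B·(-26.0) + f_D·(-31.9) = -36.3 − (-20.049) = -16.251
Substitute f_D = 0.548 − f_B:
f_B·(-26.0 − -31.9) = -16.251 − 0.548×(-31.9) = 1.231
f_B = 1.231 / 5.9 = 0.2086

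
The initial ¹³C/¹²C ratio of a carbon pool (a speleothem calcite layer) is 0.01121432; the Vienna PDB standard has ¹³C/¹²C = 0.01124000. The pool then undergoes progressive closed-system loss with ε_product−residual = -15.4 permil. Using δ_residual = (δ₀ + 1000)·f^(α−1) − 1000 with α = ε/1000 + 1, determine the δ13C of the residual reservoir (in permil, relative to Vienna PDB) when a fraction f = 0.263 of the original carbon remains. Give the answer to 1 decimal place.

δ₀ = (0.01121432/0.01124000 − 1)×1000 = (0.997715 − 1)×1000 = -2.285 permil
α − 1 = ε/1000 = -0.0154
f^(α−1) = 0.263^(-0.0154) = 1.020781
δ_res = (-2.285 + 1000) × 1.020781 − 1000 = 1018.449 − 1000 = 18.45 permil

18.4 permil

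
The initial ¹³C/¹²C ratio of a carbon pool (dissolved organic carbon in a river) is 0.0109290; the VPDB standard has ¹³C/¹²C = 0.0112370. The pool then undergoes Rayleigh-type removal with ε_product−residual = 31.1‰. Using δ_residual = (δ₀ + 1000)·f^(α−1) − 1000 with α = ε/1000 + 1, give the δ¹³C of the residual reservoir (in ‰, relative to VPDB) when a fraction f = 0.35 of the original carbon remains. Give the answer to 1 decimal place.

δ₀ = (0.0109290/0.0112370 − 1)×1000 = (0.972591 − 1)×1000 = -27.409‰
α − 1 = ε/1000 = 0.0311
f^(α−1) = 0.35^(0.0311) = 0.967878
δ_res = (-27.409 + 1000) × 0.967878 − 1000 = 941.349 − 1000 = -58.65‰

-58.7‰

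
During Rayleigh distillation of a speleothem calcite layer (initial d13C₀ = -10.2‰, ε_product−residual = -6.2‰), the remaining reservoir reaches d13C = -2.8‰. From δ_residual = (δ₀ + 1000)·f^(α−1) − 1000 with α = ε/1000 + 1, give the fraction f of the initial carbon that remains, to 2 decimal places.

0.30

α − 1 = ε/1000 = -0.0062
(δ_res + 1000)/(δ₀ + 1000) = (-2.8 + 1000)/(-10.2 + 1000) = 997.2/989.8 = 1.007476
f = 1.007476^(1/-0.0062) = exp(ln(1.007476)/-0.0062) = exp(0.00745/-0.0062)
f = exp(-1.2014) = 0.3008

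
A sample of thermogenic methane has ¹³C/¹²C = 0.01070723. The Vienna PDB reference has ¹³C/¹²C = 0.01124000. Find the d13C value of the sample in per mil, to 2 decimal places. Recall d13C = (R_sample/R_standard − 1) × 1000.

-47.40 per mil

d13C = (R_sample / R_standard − 1) × 1000
R_sample / R_standard = 0.01070723 / 0.01124000 = 0.952601
d13C = (0.952601 − 1) × 1000 = -47.399 per mil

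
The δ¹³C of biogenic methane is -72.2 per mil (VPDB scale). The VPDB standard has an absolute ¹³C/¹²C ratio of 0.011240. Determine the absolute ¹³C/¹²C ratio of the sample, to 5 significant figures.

R_sample = R_standard × (δ¹³C/1000 + 1)
R_sample = 0.011240 × (-72.2/1000 + 1) = 0.011240 × 0.927800
R_sample = 0.0104285

0.010428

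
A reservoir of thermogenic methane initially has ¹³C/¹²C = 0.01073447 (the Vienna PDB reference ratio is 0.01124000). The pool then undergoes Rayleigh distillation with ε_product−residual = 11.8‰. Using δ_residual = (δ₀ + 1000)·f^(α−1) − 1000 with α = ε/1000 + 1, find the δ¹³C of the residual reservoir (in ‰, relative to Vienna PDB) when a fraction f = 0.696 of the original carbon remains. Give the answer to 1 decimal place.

δ₀ = (0.01073447/0.01124000 − 1)×1000 = (0.955024 − 1)×1000 = -44.976‰
α − 1 = ε/1000 = 0.0118
f^(α−1) = 0.696^(0.0118) = 0.995733
δ_res = (-44.976 + 1000) × 0.995733 − 1000 = 950.949 − 1000 = -49.05‰

-49.1‰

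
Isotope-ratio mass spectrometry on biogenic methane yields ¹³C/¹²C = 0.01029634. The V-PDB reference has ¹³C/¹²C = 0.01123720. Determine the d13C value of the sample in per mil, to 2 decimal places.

-83.73 per mil

d13C = (R_sample / R_standard − 1) × 1000
R_sample / R_standard = 0.01029634 / 0.01123720 = 0.916273
d13C = (0.916273 − 1) × 1000 = -83.727 per mil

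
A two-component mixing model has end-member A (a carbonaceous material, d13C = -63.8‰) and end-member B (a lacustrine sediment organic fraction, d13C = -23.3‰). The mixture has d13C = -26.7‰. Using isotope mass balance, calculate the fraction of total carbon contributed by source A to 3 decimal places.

0.084

δ_mix = f_A·δ_A + (1 − f_A)·δ_B  ⇒  f_A = (δ_mix − δ_B)/(δ_A − δ_B)
f_A = (-26.7 − (-23.3)) / (-63.8 − (-23.3))
f_A = -3.4 / -40.5 = 0.0840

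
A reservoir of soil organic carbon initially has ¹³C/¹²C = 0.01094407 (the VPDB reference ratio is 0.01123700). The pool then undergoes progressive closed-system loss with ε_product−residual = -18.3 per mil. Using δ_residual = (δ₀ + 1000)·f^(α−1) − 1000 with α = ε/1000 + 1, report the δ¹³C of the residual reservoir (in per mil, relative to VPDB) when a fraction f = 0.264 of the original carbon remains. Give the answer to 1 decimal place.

δ₀ = (0.01094407/0.01123700 − 1)×1000 = (0.973932 − 1)×1000 = -26.068 per mil
α − 1 = ε/1000 = -0.0183
f^(α−1) = 0.264^(-0.0183) = 1.024671
δ_res = (-26.068 + 1000) × 1.024671 − 1000 = 997.960 − 1000 = -2.04 per mil

-2.0 per mil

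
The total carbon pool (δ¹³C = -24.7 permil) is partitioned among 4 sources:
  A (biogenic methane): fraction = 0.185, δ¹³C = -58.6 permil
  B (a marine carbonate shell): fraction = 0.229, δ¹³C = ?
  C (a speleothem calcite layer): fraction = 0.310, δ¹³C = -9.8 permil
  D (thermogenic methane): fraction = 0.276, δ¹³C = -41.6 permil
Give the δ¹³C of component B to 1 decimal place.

2.9 permil

Isotope mass balance: δ_bulk = Σ fᵢ·δᵢ.
-24.7 = 0.185×(-58.6) + 0.229×δ_B + 0.310×(-9.8) + 0.276×(-41.6)
0.229·δ_B = -24.7 − (-25.361) = 0.661
δ_B = 0.661 / 0.229 = 2.88 permil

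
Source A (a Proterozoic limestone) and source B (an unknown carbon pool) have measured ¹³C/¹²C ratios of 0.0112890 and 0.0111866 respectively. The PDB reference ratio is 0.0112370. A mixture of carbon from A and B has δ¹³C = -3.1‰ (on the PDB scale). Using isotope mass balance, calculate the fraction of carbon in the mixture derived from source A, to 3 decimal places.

δ_A = (0.0112890/0.0112370 − 1)×1000 = (1.004628 − 1)×1000 = 4.628‰
δ_B = (0.0111866/0.0112370 − 1)×1000 = (0.995515 − 1)×1000 = -4.485‰
f_A = (δ_mix − δ_B)/(δ_A − δ_B) = (-3.1 − (-4.485))/(4.628 − (-4.485))
f_A = 1.385 / 9.113 = 0.1520

0.152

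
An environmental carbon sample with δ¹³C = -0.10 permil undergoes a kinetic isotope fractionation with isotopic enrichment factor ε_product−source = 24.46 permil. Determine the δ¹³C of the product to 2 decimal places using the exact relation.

24.36 permil

Exactly, δ_product = (δ_source + 1000)·(ε/1000 + 1) − 1000.
δ_product = (-0.10 + 1000) × (24.46/1000 + 1) − 1000
δ_product = 24.358 permil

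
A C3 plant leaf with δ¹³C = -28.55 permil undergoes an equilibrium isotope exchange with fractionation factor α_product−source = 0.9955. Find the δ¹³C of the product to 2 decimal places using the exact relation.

-32.92 permil

δ_product = (δ_source + 1000)·α − 1000
δ_product = (-28.55 + 1000) × 0.9955 − 1000
δ_product = 967.078 − 1000 = -32.922 permil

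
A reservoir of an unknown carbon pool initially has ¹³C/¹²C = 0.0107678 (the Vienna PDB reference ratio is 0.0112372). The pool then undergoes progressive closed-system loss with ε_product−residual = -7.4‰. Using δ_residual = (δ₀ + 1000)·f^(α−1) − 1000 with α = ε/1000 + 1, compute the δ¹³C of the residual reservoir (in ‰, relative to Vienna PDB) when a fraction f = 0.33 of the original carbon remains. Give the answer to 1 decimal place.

-33.9‰

δ₀ = (0.0107678/0.0112372 − 1)×1000 = (0.958228 − 1)×1000 = -41.772‰
α − 1 = ε/1000 = -0.0074
f^(α−1) = 0.33^(-0.0074) = 1.008238
δ_res = (-41.772 + 1000) × 1.008238 − 1000 = 966.122 − 1000 = -33.88‰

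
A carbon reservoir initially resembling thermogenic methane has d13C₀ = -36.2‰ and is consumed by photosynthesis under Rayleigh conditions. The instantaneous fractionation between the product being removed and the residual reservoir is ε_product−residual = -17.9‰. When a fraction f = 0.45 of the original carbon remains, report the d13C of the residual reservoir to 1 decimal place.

-22.3‰

Rayleigh residual: δ_res = (δ₀ + 1000)·f^(α−1) − 1000
α = ε/1000 + 1 = 0.98210, so α − 1 = -0.01790
f^(α−1) = 0.45^(-0.01790) = 1.014396
δ_res = (-36.2 + 1000) × 1.014396 − 1000 = 977.675 − 1000 = -22.33‰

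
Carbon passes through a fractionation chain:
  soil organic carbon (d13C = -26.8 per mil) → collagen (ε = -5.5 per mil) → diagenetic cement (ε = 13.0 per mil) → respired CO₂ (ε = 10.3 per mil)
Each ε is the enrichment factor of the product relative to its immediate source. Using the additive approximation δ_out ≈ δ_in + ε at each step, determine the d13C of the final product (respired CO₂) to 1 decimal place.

-9.0 per mil

step 1: δ ≈ -26.8 + (-5.5) = -32.3 per mil
step 2: δ ≈ -32.3 + (13.0) = -19.3 per mil
step 3: δ ≈ -19.3 + (10.3) = -9.0 per mil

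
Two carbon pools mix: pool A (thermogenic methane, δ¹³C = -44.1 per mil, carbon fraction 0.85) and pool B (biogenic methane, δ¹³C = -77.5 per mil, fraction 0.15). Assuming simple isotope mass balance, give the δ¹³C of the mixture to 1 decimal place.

δ_mix = f_A·δ_A + f_B·δ_B
δ_mix = 0.85 × (-44.1) + 0.15 × (-77.5)
δ_mix = -37.48 + -11.62 = -49.11 per mil

-49.1 per mil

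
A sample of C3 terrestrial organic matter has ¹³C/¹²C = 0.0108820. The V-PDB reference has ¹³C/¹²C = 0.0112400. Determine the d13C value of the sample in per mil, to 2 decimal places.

-31.85 per mil

d13C = (R_sample / R_standard − 1) × 1000
R_sample / R_standard = 0.0108820 / 0.0112400 = 0.968149
d13C = (0.968149 − 1) × 1000 = -31.851 per mil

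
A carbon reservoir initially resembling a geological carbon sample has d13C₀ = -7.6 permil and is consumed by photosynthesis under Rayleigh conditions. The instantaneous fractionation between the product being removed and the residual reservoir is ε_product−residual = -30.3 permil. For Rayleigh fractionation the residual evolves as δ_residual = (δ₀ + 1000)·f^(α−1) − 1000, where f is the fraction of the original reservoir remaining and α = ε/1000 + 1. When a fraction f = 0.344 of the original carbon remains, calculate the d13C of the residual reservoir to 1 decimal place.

Rayleigh residual: δ_res = (δ₀ + 1000)·f^(α−1) − 1000
α = ε/1000 + 1 = 0.96970, so α − 1 = -0.03030
f^(α−1) = 0.344^(-0.03030) = 1.032862
δ_res = (-7.6 + 1000) × 1.032862 − 1000 = 1025.012 − 1000 = 25.01 permil

25.0 permil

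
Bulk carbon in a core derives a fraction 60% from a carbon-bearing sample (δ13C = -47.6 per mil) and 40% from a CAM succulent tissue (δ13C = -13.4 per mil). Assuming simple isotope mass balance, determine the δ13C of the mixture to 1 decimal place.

δ_mix = f_A·δ_A + f_B·δ_B
δ_mix = 0.60 × (-47.6) + 0.40 × (-13.4)
δ_mix = -28.56 + -5.36 = -33.92 per mil

-33.9 per mil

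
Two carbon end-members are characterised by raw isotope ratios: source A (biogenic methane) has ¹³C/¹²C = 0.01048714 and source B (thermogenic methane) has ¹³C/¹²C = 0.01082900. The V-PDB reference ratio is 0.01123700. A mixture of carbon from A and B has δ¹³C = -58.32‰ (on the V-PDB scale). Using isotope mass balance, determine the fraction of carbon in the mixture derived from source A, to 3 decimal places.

δ_A = (0.01048714/0.01123700 − 1)×1000 = (0.933269 − 1)×1000 = -66.731‰
δ_B = (0.01082900/0.01123700 − 1)×1000 = (0.963691 − 1)×1000 = -36.309‰
f_A = (δ_mix − δ_B)/(δ_A − δ_B) = (-58.32 − (-36.309))/(-66.731 − (-36.309))
f_A = -22.011 / -30.423 = 0.7235

0.724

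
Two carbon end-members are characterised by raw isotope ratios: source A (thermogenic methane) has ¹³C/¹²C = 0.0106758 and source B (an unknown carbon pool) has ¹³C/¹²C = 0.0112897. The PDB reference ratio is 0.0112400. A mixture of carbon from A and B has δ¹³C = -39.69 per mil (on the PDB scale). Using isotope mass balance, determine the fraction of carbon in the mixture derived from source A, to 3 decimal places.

δ_A = (0.0106758/0.0112400 − 1)×1000 = (0.949804 − 1)×1000 = -50.196 per mil
δ_B = (0.0112897/0.0112400 − 1)×1000 = (1.004422 − 1)×1000 = 4.422 per mil
f_A = (δ_mix − δ_B)/(δ_A − δ_B) = (-39.69 − (4.422))/(-50.196 − (4.422))
f_A = -44.112 / -54.617 = 0.8076

0.808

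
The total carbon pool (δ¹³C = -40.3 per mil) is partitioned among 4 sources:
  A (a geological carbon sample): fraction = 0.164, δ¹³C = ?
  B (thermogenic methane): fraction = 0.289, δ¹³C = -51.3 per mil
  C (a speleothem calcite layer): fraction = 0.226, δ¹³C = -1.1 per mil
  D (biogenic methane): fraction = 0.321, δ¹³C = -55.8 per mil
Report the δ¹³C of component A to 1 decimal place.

Isotope mass balance: δ_bulk = Σ fᵢ·δᵢ.
-40.3 = 0.164×δ_A + 0.289×(-51.3) + 0.226×(-1.1) + 0.321×(-55.8)
0.164·δ_A = -40.3 − (-32.986) = -7.314
δ_A = -7.314 / 0.164 = -44.60 per mil

-44.6 per mil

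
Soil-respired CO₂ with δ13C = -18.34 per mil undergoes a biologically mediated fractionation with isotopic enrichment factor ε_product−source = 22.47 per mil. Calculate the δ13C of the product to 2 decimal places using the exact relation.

Exactly, δ_product = (δ_source + 1000)·(ε/1000 + 1) − 1000.
δ_product = (-18.34 + 1000) × (22.47/1000 + 1) − 1000
δ_product = 3.718 per mil

3.72 per mil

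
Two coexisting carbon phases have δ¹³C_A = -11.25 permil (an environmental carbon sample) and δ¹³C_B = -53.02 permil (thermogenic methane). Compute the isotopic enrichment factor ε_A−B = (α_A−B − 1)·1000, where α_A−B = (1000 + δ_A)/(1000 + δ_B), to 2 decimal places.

α_A−B = (1000 + -11.25) / (1000 + -53.02) = 988.75 / 946.98 = 1.044109
ε_A−B = (1.044109 − 1) × 1000 = 44.109 permil
(The approximation ε ≈ δ_A − δ_B would give 41.77 permil.)

44.11 permil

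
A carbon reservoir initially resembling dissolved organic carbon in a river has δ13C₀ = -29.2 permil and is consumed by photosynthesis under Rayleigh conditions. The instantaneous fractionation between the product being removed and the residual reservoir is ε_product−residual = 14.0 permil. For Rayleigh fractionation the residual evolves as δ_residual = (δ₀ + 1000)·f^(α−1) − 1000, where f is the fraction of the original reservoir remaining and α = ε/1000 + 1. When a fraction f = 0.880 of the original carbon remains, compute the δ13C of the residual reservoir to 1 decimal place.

-30.9 permil

Rayleigh residual: δ_res = (δ₀ + 1000)·f^(α−1) − 1000
α = ε/1000 + 1 = 1.01400, so α − 1 = 0.01400
f^(α−1) = 0.880^(0.01400) = 0.998212
δ_res = (-29.2 + 1000) × 0.998212 − 1000 = 969.064 − 1000 = -30.94 permil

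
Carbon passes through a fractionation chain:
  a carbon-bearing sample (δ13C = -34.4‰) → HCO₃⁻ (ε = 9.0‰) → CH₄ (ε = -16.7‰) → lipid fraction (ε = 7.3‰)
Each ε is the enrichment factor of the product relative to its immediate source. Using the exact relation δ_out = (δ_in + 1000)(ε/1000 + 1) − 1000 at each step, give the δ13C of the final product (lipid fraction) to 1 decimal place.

-35.0‰

step 1: δ = (-34.40 + 1000)·(9.0/1000 + 1) − 1000 = -25.71‰
step 2: δ = (-25.71 + 1000)·(-16.7/1000 + 1) − 1000 = -41.98‰
step 3: δ = (-41.98 + 1000)·(7.3/1000 + 1) − 1000 = -34.99‰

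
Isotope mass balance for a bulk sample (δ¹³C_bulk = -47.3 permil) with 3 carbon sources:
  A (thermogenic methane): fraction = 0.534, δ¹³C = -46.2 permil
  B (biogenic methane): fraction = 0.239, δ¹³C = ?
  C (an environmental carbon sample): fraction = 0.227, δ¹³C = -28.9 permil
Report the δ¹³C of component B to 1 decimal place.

-67.2 permil

Isotope mass balance: δ_bulk = Σ fᵢ·δᵢ.
-47.3 = 0.534×(-46.2) + 0.239×δ_B + 0.227×(-28.9)
0.239·δ_B = -47.3 − (-31.231) = -16.069
δ_B = -16.069 / 0.239 = -67.23 permil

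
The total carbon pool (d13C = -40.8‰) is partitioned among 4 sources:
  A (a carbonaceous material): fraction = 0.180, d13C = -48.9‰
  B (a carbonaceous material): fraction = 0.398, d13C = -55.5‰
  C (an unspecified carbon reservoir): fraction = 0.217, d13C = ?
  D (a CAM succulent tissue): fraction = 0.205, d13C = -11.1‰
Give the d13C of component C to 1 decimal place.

Isotope mass balance: δ_bulk = Σ fᵢ·δᵢ.
-40.8 = 0.180×(-48.9) + 0.398×(-55.5) + 0.217×δ_C + 0.205×(-11.1)
0.217·δ_C = -40.8 − (-33.166) = -7.633
δ_C = -7.633 / 0.217 = -35.18‰

-35.2‰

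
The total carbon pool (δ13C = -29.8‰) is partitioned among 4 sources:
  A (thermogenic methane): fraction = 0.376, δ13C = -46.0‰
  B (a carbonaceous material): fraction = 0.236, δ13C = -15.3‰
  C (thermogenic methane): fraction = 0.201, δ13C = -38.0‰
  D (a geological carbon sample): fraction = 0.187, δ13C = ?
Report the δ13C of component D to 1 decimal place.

Isotope mass balance: δ_bulk = Σ fᵢ·δᵢ.
-29.8 = 0.376×(-46.0) + 0.236×(-15.3) + 0.201×(-38.0) + 0.187×δ_D
0.187·δ_D = -29.8 − (-28.545) = -1.255
δ_D = -1.255 / 0.187 = -6.71‰

-6.7‰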